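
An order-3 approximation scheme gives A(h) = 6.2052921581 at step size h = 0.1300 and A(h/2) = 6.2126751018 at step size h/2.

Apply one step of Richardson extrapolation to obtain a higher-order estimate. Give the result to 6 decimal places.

6.213730

r = 3, so 2^r = 8.
8×6.2126751018 = 49.7014008144; 49.7014008144 − 6.2052921581 = 43.4961086563
Extrapolated: 43.4961086563 / 7 = 6.2137298080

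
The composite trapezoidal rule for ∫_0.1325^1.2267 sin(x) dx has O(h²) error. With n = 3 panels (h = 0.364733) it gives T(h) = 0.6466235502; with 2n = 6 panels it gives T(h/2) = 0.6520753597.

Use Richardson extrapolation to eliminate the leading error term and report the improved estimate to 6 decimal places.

r = 2, so 2^r = 4.
2^2*A(h/2) = 2.6083014388; minus A(h) gives 1.9616778886.
Denominator 4 − 1 = 3.
So the Richardson estimate is 0.6538926295.
Correction |R − A(h/2)| = 1.817e-03; gap |A(h/2) − A(h)| = 5.452e-03.

0.653893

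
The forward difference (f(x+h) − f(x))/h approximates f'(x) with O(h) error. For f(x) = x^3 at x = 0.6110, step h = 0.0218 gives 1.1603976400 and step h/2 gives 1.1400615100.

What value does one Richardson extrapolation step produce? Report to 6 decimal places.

Leading term ∝ h^1; use weight 2 = 2^1.
2*1.1400615100 = 2.2801230200; subtract 1.1603976400 → 1.1197253800
Denominator 2 − 1 = 1.
(2*1.1400615100 − 1.1603976400)/(2 − 1) = 1.1197253800
Gap between inputs: 2.034e-02; correction applied: −0.0203361300.

1.119725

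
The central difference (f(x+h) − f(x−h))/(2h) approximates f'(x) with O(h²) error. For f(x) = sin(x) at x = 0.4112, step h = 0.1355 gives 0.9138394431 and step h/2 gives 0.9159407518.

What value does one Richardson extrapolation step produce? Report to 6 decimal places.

0.916641

Order 2 gives 2^r = 4 and 2^r − 1 = 3.
Weighted: 3.6637630072 − 0.9138394431 = 2.7499235641
Denominator 4 − 1 = 3.
R = 2.7499235641/3 = 0.9166411880
Gap between inputs: 2.101e-03; correction applied: +0.0007004362.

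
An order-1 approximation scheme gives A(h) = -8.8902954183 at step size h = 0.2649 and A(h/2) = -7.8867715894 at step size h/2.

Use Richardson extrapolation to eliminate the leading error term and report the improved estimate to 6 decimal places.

Order 1 gives 2^r = 2 and 2^r − 1 = 1.
2*(-7.8867715894) = -15.7735431788; subtract (-8.8902954183) → -6.8832477605
Divide by 2^1 − 1 = 1.
(-6.8832477605) ÷ 1 = -6.8832477605
Correction |R − A(h/2)| = 1.004e+00; gap |A(h/2) − A(h)| = 1.004e+00.

-6.883248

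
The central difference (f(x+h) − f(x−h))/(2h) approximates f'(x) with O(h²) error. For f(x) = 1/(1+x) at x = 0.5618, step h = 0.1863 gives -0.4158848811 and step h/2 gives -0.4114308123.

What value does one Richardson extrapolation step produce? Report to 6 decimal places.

-0.409946

r = 2, so 2^r = 4.
4 × (-0.4114308123) = -1.6457232492; (-1.6457232492) − (-0.4158848811) = -1.2298383681
R = (-1.2298383681)/3 = -0.4099461227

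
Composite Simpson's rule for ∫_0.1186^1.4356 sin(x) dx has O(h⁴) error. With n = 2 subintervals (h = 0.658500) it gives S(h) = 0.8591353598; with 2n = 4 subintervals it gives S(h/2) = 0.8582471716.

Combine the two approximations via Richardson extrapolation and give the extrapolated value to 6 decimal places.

0.858188

Error is O(h^4); halving h shrinks it by 2^4 = 16.
16*0.8582471716 = 13.7319547456; subtract 0.8591353598 → 12.8728193858
12.8728193858 ÷ 15 = 0.8581879591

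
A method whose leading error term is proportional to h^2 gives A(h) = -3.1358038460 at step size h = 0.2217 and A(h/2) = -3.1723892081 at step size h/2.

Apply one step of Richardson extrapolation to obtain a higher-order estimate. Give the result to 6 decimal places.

Order 2 gives 2^r = 4 and 2^r − 1 = 3.
4*(-3.1723892081) = -12.6895568324; (-12.6895568324) − (-3.1358038460) = -9.5537529864
R = (-9.5537529864)/3 = -3.1845843288

-3.184584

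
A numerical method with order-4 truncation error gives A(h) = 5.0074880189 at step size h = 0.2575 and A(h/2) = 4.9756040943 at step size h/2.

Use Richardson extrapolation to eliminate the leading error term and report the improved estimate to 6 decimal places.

4.973478

The method has order 4: 2^4 = 16.
16·4.9756040943 = 79.6096655088; 79.6096655088 − 5.0074880189 = 74.6021774899
Divide by 2^4 − 1 = 15.
Extrapolated: 74.6021774899 / 15 = 4.9734784993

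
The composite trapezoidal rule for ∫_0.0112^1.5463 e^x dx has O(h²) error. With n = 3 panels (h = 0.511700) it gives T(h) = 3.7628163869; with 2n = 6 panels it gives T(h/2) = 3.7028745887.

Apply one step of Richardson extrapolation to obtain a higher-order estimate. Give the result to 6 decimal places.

r = 2: numerator weight 4, denominator 3.
Numerator 4*A(h/2) − A(h) = 4*3.7028745887 − 3.7628163869 = 11.0486819679
(4*3.7028745887 − 3.7628163869)/(4 − 1) = 3.6828939893

3.682894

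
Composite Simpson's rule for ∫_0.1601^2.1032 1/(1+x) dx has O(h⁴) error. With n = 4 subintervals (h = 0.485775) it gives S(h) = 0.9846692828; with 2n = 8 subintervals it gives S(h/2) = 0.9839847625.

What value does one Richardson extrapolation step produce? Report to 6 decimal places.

With r = 4 the leading error scales as h^4, so the weight is 2^4 = 16.
16 × 0.9839847625 − 0.9846692828 = 14.7590869172
R = 14.7590869172/15 = 0.9839391278

0.983939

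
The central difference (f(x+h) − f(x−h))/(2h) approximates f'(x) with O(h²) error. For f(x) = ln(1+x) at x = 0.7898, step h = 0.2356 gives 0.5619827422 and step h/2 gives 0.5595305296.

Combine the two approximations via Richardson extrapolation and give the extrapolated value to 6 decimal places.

0.558713

r = 2, so 2^r = 4.
Weighted: 2.2381221184 − 0.5619827422 = 1.6761393762
R = 1.6761393762/3 = 0.5587131254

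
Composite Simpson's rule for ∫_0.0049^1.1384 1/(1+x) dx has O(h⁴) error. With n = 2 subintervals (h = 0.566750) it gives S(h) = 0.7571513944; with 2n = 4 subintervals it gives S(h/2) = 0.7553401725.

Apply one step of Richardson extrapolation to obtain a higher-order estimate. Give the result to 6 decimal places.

With r = 4 the leading error scales as h^4, so the weight is 2^4 = 16.
Difference of the inputs: 0.7553401725 − 0.7571513944 = -0.0018112219
Divide by 2^4 − 1 = 15: (-0.0018112219)/15 = -0.0001207481
R = A(h/2) + (A(h/2) − A(h))/15 = 0.7553401725 − 0.0001207481 = 0.7552194244

0.755219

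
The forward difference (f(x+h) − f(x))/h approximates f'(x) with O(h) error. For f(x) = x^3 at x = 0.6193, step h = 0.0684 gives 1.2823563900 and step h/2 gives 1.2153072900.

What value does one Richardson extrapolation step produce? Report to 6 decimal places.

With r = 1 the leading error scales as h^1, so the weight is 2^1 = 2.
A(h/2) − A(h) = 1.2153072900 − 1.2823563900 = -0.0670491000
Divide by 2^1 − 1 = 1: (-0.0670491000)/1 = -0.0670491000
R = A(h/2) + (A(h/2) − A(h))/1 = 1.2153072900 − 0.0670491000 = 1.1482581900
Shift from A(h/2): −0.0670491000.

1.148258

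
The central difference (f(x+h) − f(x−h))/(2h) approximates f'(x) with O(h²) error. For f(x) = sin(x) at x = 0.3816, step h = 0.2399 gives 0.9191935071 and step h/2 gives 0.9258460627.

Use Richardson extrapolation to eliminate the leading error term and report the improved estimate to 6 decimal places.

0.928064

r = 2, so 2^r = 4.
4 × 0.9258460627 = 3.7033842508; 3.7033842508 − 0.9191935071 = 2.7841907437
2.7841907437 ÷ 3 = 0.9280635812
Shift from A(h/2): +0.0022175185.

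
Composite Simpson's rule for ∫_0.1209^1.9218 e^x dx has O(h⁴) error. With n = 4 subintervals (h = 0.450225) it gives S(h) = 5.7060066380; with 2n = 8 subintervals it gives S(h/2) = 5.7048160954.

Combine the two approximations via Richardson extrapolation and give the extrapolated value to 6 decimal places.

Error is O(h^4); halving h shrinks it by 2^4 = 16.
2^4·A(h/2) = 91.2770575264; minus A(h) gives 85.5710508884.
Divide by 2^4 − 1 = 15.
So the Richardson estimate is 5.7047367259.

5.704737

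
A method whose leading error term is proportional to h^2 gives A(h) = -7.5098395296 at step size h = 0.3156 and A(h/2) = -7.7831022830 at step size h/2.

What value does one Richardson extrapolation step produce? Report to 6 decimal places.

r = 2, so 2^r = 4.
A(h/2) − A(h) = -7.7831022830 − (-7.5098395296) = -0.2732627534
Divide by 2^2 − 1 = 3: (-0.2732627534)/3 = -0.0910875845
R = -7.7831022830 − 0.0910875845 = -7.8741898675

-7.874190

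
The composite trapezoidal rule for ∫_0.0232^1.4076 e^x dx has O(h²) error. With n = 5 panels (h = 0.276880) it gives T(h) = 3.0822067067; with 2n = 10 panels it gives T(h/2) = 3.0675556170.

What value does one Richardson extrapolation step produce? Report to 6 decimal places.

3.062672

r = 2, so 2^r = 4.
4 × 3.0675556170 − 3.0822067067 = 9.1880157613
Denominator 4 − 1 = 3.
(4 × 3.0675556170 − 3.0822067067)/(4 − 1) = 3.0626719204
Shift from A(h/2): −0.0048836966.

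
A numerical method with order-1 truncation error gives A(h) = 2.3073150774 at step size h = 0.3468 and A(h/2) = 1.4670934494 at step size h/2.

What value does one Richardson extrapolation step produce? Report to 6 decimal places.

0.626872

r = 1: numerator weight 2, denominator 1.
Top: 2(1.4670934494) − (2.3073150774) = 0.6268718214
(2 × 1.4670934494 − 2.3073150774)/(2 − 1) = 0.6268718214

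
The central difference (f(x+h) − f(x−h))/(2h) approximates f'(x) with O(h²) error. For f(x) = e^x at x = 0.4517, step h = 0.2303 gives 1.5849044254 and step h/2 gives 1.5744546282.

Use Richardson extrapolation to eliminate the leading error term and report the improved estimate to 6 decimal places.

1.570971

Error is O(h^2); halving h shrinks it by 2^2 = 4.
2^2 × A(h/2) = 6.2978185128; minus A(h) gives 4.7129140874.
4.7129140874 ÷ 3 = 1.5709713625
Shift from A(h/2): −0.0034832657.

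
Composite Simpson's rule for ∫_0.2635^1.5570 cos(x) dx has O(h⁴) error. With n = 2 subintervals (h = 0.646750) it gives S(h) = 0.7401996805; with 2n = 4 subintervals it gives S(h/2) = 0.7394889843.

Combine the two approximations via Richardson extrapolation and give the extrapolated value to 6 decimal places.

0.739442

Method order is 4; weight 2^4 = 16.
16×0.7394889843 = 11.8318237488; subtract 0.7401996805 → 11.0916240683
Divide by 2^4 − 1 = 15.
So the Richardson estimate is 0.7394416046.
Gap between inputs: 7.107e-04; correction applied: −0.0000473797.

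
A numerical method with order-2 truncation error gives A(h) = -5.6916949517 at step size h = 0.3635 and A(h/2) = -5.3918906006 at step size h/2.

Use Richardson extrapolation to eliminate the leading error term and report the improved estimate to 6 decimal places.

Leading term ∝ h^2; use weight 4 = 2^2.
4·(-5.3918906006) − (-5.6916949517) = -15.8758674507
(4·(-5.3918906006) − (-5.6916949517))/(4 − 1) = -5.2919558169
Shift from A(h/2): +0.0999347837.

-5.291956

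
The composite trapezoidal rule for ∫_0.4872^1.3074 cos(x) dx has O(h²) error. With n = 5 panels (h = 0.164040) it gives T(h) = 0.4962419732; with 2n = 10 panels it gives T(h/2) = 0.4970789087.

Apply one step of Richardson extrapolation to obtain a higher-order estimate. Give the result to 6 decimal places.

With r = 2 the leading error scales as h^2, so the weight is 2^2 = 4.
Weighted: 1.9883156348 − 0.4962419732 = 1.4920736616
1.4920736616 ÷ 3 = 0.4973578872
Gap between inputs: 8.369e-04; correction applied: +0.0002789785.

0.497358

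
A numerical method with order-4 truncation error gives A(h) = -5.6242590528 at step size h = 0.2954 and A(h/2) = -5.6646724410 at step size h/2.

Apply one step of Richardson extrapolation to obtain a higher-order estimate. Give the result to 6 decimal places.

r = 4, so 2^r = 16.
Difference of the inputs: -5.6646724410 − (-5.6242590528) = -0.0404133882
Correction (A(h/2) − A(h))/(16 − 1) = (-0.0404133882)/15 = -0.0026942259
R = -5.6646724410 − 0.0026942259 = -5.6673666669

-5.667367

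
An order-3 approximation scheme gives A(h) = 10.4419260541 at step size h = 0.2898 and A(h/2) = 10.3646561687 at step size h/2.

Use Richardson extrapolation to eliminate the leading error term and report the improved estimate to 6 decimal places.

The method has order 3: 2^3 = 8.
2^3*A(h/2) = 82.9172493496; minus A(h) gives 72.4753232955.
Divide by 2^3 − 1 = 7.
Result: 10.3536176136
Correction |R − A(h/2)| = 1.104e-02; gap |A(h/2) − A(h)| = 7.727e-02.

10.353618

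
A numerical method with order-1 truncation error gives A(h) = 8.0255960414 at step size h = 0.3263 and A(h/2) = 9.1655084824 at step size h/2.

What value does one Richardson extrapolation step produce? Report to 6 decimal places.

10.305421

r = 1: numerator weight 2, denominator 1.
Numerator 2·A(h/2) − A(h) = 2·9.1655084824 − 8.0255960414 = 10.3054209234
Denominator 2 − 1 = 1.
R = 10.3054209234/1 = 10.3054209234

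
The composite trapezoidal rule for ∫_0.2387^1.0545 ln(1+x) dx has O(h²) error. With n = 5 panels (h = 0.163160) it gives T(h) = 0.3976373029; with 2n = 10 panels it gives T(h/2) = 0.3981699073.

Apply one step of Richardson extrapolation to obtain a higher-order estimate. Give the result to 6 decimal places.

0.398347

Leading term ∝ h^2; use weight 4 = 2^2.
4×0.3981699073 = 1.5926796292; subtract 0.3976373029 → 1.1950423263
Denominator 4 − 1 = 3.
Extrapolated: 1.1950423263 / 3 = 0.3983474421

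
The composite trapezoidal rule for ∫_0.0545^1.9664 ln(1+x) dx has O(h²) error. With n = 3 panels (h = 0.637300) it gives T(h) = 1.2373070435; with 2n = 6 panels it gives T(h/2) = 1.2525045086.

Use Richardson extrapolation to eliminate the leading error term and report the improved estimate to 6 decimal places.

1.257570

Method order is 2; weight 2^2 = 4.
4·1.2525045086 = 5.0100180344; 5.0100180344 − 1.2373070435 = 3.7727109909
R = 3.7727109909/3 = 1.2575703303
Shift from A(h/2): +0.0050658217.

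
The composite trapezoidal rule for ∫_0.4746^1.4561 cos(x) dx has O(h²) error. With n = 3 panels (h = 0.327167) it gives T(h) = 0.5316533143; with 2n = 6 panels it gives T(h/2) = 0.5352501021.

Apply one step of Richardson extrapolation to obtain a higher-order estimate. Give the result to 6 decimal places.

Method order is 2; weight 2^2 = 4.
Difference of the inputs: 0.5352501021 − 0.5316533143 = 0.0035967878
Divide by 2^2 − 1 = 3: 0.0035967878/3 = 0.0011989293
R = 0.5352501021 + 0.0011989293 = 0.5364490314
Gap between inputs: 3.597e-03; correction applied: +0.0011989293.

0.536449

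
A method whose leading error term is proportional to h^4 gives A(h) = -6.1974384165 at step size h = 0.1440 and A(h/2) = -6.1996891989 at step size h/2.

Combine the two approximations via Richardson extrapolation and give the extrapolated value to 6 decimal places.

-6.199839

Error is O(h^4); halving h shrinks it by 2^4 = 16.
A(h/2) − A(h) = -6.1996891989 − (-6.1974384165) = -0.0022507824
Correction (A(h/2) − A(h))/(16 − 1) = (-0.0022507824)/15 = -0.0001500522
R = -6.1996891989 − 0.0001500522 = -6.1998392511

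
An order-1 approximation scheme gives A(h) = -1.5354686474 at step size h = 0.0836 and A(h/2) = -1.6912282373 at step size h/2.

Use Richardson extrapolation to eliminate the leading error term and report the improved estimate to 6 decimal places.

r = 1, so 2^r = 2.
2 × (-1.6912282373) = -3.3824564746; subtract (-1.5354686474) → -1.8469878272
Denominator 2 − 1 = 1.
Result: -1.8469878272

-1.846988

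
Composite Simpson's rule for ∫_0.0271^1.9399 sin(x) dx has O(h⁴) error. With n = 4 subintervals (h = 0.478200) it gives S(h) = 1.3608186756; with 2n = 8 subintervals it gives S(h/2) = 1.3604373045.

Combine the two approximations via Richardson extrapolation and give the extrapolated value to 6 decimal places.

1.360412

With r = 4 the leading error scales as h^4, so the weight is 2^4 = 16.
16 × 1.3604373045 = 21.7669968720; 21.7669968720 − 1.3608186756 = 20.4061781964
Extrapolated: 20.4061781964 / 15 = 1.3604118798
Correction |R − A(h/2)| = 2.542e-05; gap |A(h/2) − A(h)| = 3.814e-04.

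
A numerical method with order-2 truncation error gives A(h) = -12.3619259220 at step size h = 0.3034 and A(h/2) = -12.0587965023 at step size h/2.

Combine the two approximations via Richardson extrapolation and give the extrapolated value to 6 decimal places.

-11.957753

Leading term ∝ h^2; use weight 4 = 2^2.
4×(-12.0587965023) = -48.2351860092; subtract (-12.3619259220) → -35.8732600872
(-35.8732600872) ÷ 3 = -11.9577533624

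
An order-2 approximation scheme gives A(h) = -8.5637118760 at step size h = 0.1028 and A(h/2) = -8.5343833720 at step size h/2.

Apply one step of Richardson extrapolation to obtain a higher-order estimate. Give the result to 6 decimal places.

-8.524607

Leading term ∝ h^2; use weight 4 = 2^2.
Weighted: (-34.1375334880) − (-8.5637118760) = -25.5738216120
Denominator 4 − 1 = 3.
(-25.5738216120) ÷ 3 = -8.5246072040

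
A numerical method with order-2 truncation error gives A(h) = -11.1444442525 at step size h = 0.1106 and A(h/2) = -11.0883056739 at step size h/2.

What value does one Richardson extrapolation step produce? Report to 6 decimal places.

With r = 2 the leading error scales as h^2, so the weight is 2^2 = 4.
2^2·A(h/2) = -44.3532226956; minus A(h) gives -33.2087784431.
(4·(-11.0883056739) − (-11.1444442525))/(4 − 1) = -11.0695928144
Correction |R − A(h/2)| = 1.871e-02; gap |A(h/2) − A(h)| = 5.614e-02.

-11.069593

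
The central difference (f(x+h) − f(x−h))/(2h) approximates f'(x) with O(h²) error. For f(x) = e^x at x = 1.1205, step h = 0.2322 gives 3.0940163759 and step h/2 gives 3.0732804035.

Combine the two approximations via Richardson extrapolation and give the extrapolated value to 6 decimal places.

Leading term ∝ h^2; use weight 4 = 2^2.
Numerator 4·A(h/2) − A(h) = 4·3.0732804035 − 3.0940163759 = 9.1991052381
Divide by 2^2 − 1 = 3.
R = 9.1991052381/3 = 3.0663684127
Correction |R − A(h/2)| = 6.912e-03; gap |A(h/2) − A(h)| = 2.074e-02.

3.066368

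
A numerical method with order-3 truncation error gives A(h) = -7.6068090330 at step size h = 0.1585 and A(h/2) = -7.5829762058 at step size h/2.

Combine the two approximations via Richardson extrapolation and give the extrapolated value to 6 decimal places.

-7.579572

r = 3: numerator weight 8, denominator 7.
A(h/2) − A(h) = -7.5829762058 − (-7.6068090330) = 0.0238328272
Divide by 2^3 − 1 = 7: 0.0238328272/7 = 0.0034046896
R = -7.5829762058 + 0.0034046896 = -7.5795715162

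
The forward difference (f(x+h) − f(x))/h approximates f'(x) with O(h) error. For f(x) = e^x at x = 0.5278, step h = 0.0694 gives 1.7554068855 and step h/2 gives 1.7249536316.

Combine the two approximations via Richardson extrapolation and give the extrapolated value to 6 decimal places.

The method has order 1: 2^1 = 2.
Top: 2(1.7249536316) − (1.7554068855) = 1.6945003777
1.6945003777 ÷ 1 = 1.6945003777

1.694500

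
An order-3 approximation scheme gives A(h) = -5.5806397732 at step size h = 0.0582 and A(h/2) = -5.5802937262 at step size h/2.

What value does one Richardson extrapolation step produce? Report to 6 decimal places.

-5.580244

r = 3, so 2^r = 8.
2^3·A(h/2) = -44.6423498096; minus A(h) gives -39.0617100364.
Extrapolated: (-39.0617100364) / 7 = -5.5802442909
Gap between inputs: 3.460e-04; correction applied: +0.0000494353.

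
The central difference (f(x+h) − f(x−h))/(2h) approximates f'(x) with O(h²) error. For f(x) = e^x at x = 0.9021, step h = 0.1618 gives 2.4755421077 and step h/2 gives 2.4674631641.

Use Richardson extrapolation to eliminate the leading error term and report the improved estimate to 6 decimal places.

r = 2, so 2^r = 4.
4 × 2.4674631641 − 2.4755421077 = 7.3943105487
Extrapolated: 7.3943105487 / 3 = 2.4647701829
Gap between inputs: 8.079e-03; correction applied: −0.0026929812.

2.464770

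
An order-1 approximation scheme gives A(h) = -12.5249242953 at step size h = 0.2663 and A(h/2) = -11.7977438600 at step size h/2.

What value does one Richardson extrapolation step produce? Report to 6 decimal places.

-11.070563

Error is O(h^1); halving h shrinks it by 2^1 = 2.
2 × (-11.7977438600) = -23.5954877200; subtract (-12.5249242953) → -11.0705634247
(-11.0705634247) ÷ 1 = -11.0705634247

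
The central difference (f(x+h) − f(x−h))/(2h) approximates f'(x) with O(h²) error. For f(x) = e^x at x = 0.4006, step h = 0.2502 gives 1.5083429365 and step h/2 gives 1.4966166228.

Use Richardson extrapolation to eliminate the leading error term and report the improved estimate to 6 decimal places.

1.492708

Order 2 gives 2^r = 4 and 2^r − 1 = 3.
Numerator 4*A(h/2) − A(h) = 4*1.4966166228 − 1.5083429365 = 4.4781235547
Denominator 4 − 1 = 3.
R = 4.4781235547/3 = 1.4927078516
Shift from A(h/2): −0.0039087712.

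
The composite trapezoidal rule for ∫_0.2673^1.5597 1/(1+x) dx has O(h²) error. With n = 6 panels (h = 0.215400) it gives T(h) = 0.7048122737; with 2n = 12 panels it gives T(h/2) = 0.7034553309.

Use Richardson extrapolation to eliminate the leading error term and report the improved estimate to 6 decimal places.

0.703003

The method has order 2: 2^2 = 4.
A(h/2) − A(h) = 0.7034553309 − 0.7048122737 = -0.0013569428
Correction (A(h/2) − A(h))/(4 − 1) = (-0.0013569428)/3 = -0.0004523143
R = A(h/2) + (A(h/2) − A(h))/3 = 0.7034553309 − 0.0004523143 = 0.7030030166
Gap between inputs: 1.357e-03; correction applied: −0.0004523143.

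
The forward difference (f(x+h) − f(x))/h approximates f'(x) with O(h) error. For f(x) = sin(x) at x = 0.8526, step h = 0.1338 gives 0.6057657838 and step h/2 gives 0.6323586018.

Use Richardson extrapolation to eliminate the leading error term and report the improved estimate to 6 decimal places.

r = 1: numerator weight 2, denominator 1.
2×0.6323586018 − 0.6057657838 = 0.6589514198
Extrapolated: 0.6589514198 / 1 = 0.6589514198
Gap between inputs: 2.659e-02; correction applied: +0.0265928180.

0.658951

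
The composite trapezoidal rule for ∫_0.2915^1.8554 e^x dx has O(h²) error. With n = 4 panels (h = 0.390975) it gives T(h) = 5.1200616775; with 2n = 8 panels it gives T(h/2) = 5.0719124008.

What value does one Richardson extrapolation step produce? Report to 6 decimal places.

5.055863

r = 2, so 2^r = 4.
Difference of the inputs: 5.0719124008 − 5.1200616775 = -0.0481492767
Correction (A(h/2) − A(h))/(4 − 1) = (-0.0481492767)/3 = -0.0160497589
R = 5.0719124008 − 0.0160497589 = 5.0558626419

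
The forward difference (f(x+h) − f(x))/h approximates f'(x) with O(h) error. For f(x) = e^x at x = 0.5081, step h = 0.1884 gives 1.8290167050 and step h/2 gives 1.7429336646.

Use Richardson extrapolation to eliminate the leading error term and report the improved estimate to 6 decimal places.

r = 1, so 2^r = 2.
Weighted: 3.4858673292 − 1.8290167050 = 1.6568506242
R = 1.6568506242/1 = 1.6568506242
Gap between inputs: 8.608e-02; correction applied: −0.0860830404.

1.656851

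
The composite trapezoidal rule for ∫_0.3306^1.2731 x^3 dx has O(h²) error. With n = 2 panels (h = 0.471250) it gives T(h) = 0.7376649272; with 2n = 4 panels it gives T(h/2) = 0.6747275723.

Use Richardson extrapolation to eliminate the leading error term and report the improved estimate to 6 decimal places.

Order 2 gives 2^r = 4 and 2^r − 1 = 3.
4·0.6747275723 = 2.6989102892; subtract 0.7376649272 → 1.9612453620
(4·0.6747275723 − 0.7376649272)/(4 − 1) = 0.6537484540
Shift from A(h/2): −0.0209791183.

0.653748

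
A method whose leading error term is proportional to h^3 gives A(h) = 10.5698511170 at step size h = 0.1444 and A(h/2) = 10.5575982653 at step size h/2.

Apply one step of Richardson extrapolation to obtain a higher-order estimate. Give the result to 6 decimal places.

Method order is 3; weight 2^3 = 8.
8*10.5575982653 = 84.4607861224; subtract 10.5698511170 → 73.8909350054
73.8909350054 ÷ 7 = 10.5558478579

10.555848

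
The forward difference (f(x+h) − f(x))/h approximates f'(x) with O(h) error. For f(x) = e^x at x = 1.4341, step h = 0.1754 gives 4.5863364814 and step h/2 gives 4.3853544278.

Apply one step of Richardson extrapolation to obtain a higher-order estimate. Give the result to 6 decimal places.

With r = 1 the leading error scales as h^1, so the weight is 2^1 = 2.
Numerator 2×A(h/2) − A(h) = 2×4.3853544278 − 4.5863364814 = 4.1843723742
Denominator 2 − 1 = 1.
(2×4.3853544278 − 4.5863364814)/(2 − 1) = 4.1843723742
Shift from A(h/2): −0.2009820536.

4.184372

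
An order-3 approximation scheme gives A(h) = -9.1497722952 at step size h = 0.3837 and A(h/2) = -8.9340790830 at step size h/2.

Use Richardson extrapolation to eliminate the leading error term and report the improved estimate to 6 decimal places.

r = 3: numerator weight 8, denominator 7.
Numerator 8 × A(h/2) − A(h) = 8 × (-8.9340790830) − (-9.1497722952) = -62.3228603688
(-62.3228603688) ÷ 7 = -8.9032657670
Correction |R − A(h/2)| = 3.081e-02; gap |A(h/2) − A(h)| = 2.157e-01.

-8.903266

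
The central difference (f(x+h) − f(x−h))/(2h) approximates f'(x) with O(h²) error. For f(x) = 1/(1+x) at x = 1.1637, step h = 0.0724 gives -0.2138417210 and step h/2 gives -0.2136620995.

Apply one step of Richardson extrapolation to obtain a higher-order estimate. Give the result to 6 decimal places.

-0.213602

Order 2 gives 2^r = 4 and 2^r − 1 = 3.
Numerator 4*A(h/2) − A(h) = 4*(-0.2136620995) − (-0.2138417210) = -0.6408066770
(4*(-0.2136620995) − (-0.2138417210))/(4 − 1) = -0.2136022257
Correction |R − A(h/2)| = 5.987e-05; gap |A(h/2) − A(h)| = 1.796e-04.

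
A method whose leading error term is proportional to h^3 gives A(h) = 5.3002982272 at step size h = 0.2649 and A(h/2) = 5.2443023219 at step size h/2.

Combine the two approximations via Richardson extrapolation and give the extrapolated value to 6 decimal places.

r = 3: numerator weight 8, denominator 7.
8×5.2443023219 = 41.9544185752; 41.9544185752 − 5.3002982272 = 36.6541203480
Divide by 2^3 − 1 = 7.
So the Richardson estimate is 5.2363029069.

5.236303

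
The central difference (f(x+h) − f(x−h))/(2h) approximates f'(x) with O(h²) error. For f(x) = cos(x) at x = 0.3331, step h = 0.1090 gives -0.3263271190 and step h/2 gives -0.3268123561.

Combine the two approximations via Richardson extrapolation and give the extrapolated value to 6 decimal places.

With r = 2 the leading error scales as h^2, so the weight is 2^2 = 4.
Top: 4(-0.3268123561) − (-0.3263271190) = -0.9809223054
R = (-0.9809223054)/3 = -0.3269741018

-0.326974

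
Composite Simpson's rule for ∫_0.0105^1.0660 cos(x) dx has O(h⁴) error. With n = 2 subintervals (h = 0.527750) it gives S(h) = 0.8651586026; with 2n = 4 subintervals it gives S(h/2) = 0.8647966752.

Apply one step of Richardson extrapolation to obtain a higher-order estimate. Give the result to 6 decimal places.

0.864773

Error is O(h^4); halving h shrinks it by 2^4 = 16.
A(h/2) − A(h) = 0.8647966752 − 0.8651586026 = -0.0003619274
Correction (A(h/2) − A(h))/(16 − 1) = (-0.0003619274)/15 = -0.0000241285
R = A(h/2) + (A(h/2) − A(h))/15 = 0.8647966752 − 0.0000241285 = 0.8647725467
Shift from A(h/2): −0.0000241285.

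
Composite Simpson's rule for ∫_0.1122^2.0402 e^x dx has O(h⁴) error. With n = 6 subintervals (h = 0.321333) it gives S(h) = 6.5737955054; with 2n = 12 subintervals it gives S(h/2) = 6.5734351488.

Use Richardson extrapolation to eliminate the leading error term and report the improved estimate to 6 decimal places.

6.573411

Order 4 gives 2^r = 16 and 2^r − 1 = 15.
A(h/2) − A(h) = 6.5734351488 − 6.5737955054 = -0.0003603566
Correction (A(h/2) − A(h))/(16 − 1) = (-0.0003603566)/15 = -0.0000240238
R = 6.5734351488 − 0.0000240238 = 6.5734111250
Shift from A(h/2): −0.0000240238.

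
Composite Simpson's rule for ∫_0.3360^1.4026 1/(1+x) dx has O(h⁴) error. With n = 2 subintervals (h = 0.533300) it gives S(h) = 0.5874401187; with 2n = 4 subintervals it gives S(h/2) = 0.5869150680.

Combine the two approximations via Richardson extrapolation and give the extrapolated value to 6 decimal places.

Error is O(h^4); halving h shrinks it by 2^4 = 16.
A(h/2) − A(h) = 0.5869150680 − 0.5874401187 = -0.0005250507
Correction (A(h/2) − A(h))/(16 − 1) = (-0.0005250507)/15 = -0.0000350034
R = A(h/2) + (A(h/2) − A(h))/15 = 0.5869150680 − 0.0000350034 = 0.5868800646
Shift from A(h/2): −0.0000350034.

0.586880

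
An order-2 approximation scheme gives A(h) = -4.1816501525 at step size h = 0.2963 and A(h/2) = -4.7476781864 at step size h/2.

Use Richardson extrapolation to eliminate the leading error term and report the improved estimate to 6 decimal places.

-4.936354

Order 2 gives 2^r = 4 and 2^r − 1 = 3.
Difference of the inputs: -4.7476781864 − (-4.1816501525) = -0.5660280339
Correction (A(h/2) − A(h))/(4 − 1) = (-0.5660280339)/3 = -0.1886760113
R = A(h/2) + (A(h/2) − A(h))/3 = -4.7476781864 − 0.1886760113 = -4.9363541977
Shift from A(h/2): −0.1886760113.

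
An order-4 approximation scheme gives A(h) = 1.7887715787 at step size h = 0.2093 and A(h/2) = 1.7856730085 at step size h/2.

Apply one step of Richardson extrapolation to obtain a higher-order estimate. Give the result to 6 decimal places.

1.785466

With r = 4 the leading error scales as h^4, so the weight is 2^4 = 16.
Weighted: 28.5707681360 − 1.7887715787 = 26.7819965573
Extrapolated: 26.7819965573 / 15 = 1.7854664372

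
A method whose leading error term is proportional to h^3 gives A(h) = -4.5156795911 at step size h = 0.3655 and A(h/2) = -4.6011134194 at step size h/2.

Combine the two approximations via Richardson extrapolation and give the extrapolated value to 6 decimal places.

Method order is 3; weight 2^3 = 8.
Weighted: (-36.8089073552) − (-4.5156795911) = -32.2932277641
Divide by 2^3 − 1 = 7.
R = (-32.2932277641)/7 = -4.6133182520

-4.613318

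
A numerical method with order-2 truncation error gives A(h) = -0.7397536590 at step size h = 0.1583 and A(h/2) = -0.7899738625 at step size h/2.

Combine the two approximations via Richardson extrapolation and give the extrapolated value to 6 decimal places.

-0.806714

The method has order 2: 2^2 = 4.
4·(-0.7899738625) − (-0.7397536590) = -2.4201417910
Extrapolated: (-2.4201417910) / 3 = -0.8067139303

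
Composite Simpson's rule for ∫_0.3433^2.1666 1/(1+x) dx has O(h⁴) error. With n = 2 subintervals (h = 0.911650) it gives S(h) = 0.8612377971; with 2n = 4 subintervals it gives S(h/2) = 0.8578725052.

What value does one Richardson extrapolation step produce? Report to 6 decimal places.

Order 4 gives 2^r = 16 and 2^r − 1 = 15.
A(h/2) − A(h) = 0.8578725052 − 0.8612377971 = -0.0033652919
Correction (A(h/2) − A(h))/(16 − 1) = (-0.0033652919)/15 = -0.0002243528
R = 0.8578725052 − 0.0002243528 = 0.8576481524

0.857648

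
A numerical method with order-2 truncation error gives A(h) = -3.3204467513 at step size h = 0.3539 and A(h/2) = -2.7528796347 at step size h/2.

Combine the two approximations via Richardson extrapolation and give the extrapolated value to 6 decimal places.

-2.563691

Error is O(h^2); halving h shrinks it by 2^2 = 4.
Difference of the inputs: -2.7528796347 − (-3.3204467513) = 0.5675671166
Divide by 2^2 − 1 = 3: 0.5675671166/3 = 0.1891890389
R = -2.7528796347 + 0.1891890389 = -2.5636905958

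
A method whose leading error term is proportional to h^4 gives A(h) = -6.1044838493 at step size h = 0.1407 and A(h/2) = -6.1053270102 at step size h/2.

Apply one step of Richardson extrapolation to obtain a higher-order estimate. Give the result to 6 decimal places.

-6.105383

Error is O(h^4); halving h shrinks it by 2^4 = 16.
A(h/2) − A(h) = -6.1053270102 − (-6.1044838493) = -0.0008431609
Divide by 2^4 − 1 = 15: (-0.0008431609)/15 = -0.0000562107
R = -6.1053270102 − 0.0000562107 = -6.1053832209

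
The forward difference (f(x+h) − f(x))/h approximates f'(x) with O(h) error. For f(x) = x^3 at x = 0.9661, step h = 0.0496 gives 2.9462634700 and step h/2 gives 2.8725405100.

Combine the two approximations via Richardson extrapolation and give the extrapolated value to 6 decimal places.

2.798818

Method order is 1; weight 2^1 = 2.
Weighted: 5.7450810200 − 2.9462634700 = 2.7988175500
Denominator 2 − 1 = 1.
So the Richardson estimate is 2.7988175500.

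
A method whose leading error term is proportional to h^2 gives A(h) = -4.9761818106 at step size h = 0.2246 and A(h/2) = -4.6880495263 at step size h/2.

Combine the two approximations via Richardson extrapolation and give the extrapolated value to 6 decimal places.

-4.592005

With r = 2 the leading error scales as h^2, so the weight is 2^2 = 4.
A(h/2) − A(h) = -4.6880495263 − (-4.9761818106) = 0.2881322843
Divide by 2^2 − 1 = 3: 0.2881322843/3 = 0.0960440948
R = -4.6880495263 + 0.0960440948 = -4.5920054315
Shift from A(h/2): +0.0960440948.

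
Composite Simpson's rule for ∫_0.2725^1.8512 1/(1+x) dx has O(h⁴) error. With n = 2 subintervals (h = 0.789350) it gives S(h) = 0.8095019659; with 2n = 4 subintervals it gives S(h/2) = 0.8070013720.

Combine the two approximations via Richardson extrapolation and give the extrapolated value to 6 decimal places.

0.806835

With r = 4 the leading error scales as h^4, so the weight is 2^4 = 16.
Difference of the inputs: 0.8070013720 − 0.8095019659 = -0.0025005939
Divide by 2^4 − 1 = 15: (-0.0025005939)/15 = -0.0001667063
R = 0.8070013720 − 0.0001667063 = 0.8068346657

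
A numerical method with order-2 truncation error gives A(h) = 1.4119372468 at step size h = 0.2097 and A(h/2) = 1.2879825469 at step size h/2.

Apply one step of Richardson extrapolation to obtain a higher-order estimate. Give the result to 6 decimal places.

1.246664

With r = 2 the leading error scales as h^2, so the weight is 2^2 = 4.
4 × 1.2879825469 − 1.4119372468 = 3.7399929408
Denominator 4 − 1 = 3.
(4 × 1.2879825469 − 1.4119372468)/(4 − 1) = 1.2466643136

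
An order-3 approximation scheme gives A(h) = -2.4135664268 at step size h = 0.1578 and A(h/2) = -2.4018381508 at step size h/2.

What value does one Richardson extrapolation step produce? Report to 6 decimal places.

-2.400163

With r = 3 the leading error scales as h^3, so the weight is 2^3 = 8.
Numerator 8 × A(h/2) − A(h) = 8 × (-2.4018381508) − (-2.4135664268) = -16.8011387796
Extrapolated: (-16.8011387796) / 7 = -2.4001626828
Shift from A(h/2): +0.0016754680.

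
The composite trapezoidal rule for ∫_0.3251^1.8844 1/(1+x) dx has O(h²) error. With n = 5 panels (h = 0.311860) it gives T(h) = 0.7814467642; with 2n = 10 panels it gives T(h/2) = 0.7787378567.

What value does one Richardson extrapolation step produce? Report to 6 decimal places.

0.777835

The method has order 2: 2^2 = 4.
4*0.7787378567 = 3.1149514268; subtract 0.7814467642 → 2.3335046626
2.3335046626 ÷ 3 = 0.7778348875
Gap between inputs: 2.709e-03; correction applied: −0.0009029692.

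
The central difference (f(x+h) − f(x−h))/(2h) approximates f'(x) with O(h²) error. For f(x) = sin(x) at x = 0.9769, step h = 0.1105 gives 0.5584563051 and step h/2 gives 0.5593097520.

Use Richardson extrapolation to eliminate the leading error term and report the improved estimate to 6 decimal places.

The method has order 2: 2^2 = 4.
4·0.5593097520 − 0.5584563051 = 1.6787827029
(4·0.5593097520 − 0.5584563051)/(4 − 1) = 0.5595942343
Shift from A(h/2): +0.0002844823.

0.559594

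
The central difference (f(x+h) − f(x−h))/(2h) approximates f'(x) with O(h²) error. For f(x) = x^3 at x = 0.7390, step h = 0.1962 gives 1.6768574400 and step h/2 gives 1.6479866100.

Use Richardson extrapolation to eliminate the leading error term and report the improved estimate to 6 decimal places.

r = 2, so 2^r = 4.
Numerator 4 × A(h/2) − A(h) = 4 × 1.6479866100 − 1.6768574400 = 4.9150890000
Denominator 4 − 1 = 3.
(4 × 1.6479866100 − 1.6768574400)/(4 − 1) = 1.6383630000

1.638363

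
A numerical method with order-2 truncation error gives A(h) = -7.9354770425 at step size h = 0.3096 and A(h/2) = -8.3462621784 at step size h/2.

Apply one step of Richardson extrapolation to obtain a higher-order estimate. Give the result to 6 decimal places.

-8.483191

r = 2: numerator weight 4, denominator 3.
Numerator 4×A(h/2) − A(h) = 4×(-8.3462621784) − (-7.9354770425) = -25.4495716711
(-25.4495716711) ÷ 3 = -8.4831905570
Shift from A(h/2): −0.1369283786.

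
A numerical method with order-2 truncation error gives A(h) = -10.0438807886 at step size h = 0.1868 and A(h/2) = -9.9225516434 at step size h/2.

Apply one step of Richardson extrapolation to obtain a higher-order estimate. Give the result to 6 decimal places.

-9.882109

The method has order 2: 2^2 = 4.
4 × (-9.9225516434) = -39.6902065736; (-39.6902065736) − (-10.0438807886) = -29.6463257850
(-29.6463257850) ÷ 3 = -9.8821085950
Correction |R − A(h/2)| = 4.044e-02; gap |A(h/2) − A(h)| = 1.213e-01.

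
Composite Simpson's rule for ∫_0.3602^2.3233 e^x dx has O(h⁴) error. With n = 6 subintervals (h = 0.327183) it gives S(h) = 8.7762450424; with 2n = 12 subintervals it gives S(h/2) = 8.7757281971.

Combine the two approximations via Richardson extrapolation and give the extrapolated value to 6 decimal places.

With r = 4 the leading error scales as h^4, so the weight is 2^4 = 16.
2^4×A(h/2) = 140.4116511536; minus A(h) gives 131.6354061112.
Divide by 2^4 − 1 = 15.
So the Richardson estimate is 8.7756937407.

8.775694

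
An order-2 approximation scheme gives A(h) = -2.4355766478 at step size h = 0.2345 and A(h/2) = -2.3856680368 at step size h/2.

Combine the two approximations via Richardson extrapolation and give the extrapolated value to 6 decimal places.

Order 2 gives 2^r = 4 and 2^r − 1 = 3.
Difference of the inputs: -2.3856680368 − (-2.4355766478) = 0.0499086110
Correction (A(h/2) − A(h))/(4 − 1) = 0.0499086110/3 = 0.0166362037
R = A(h/2) + (A(h/2) − A(h))/3 = -2.3856680368 + 0.0166362037 = -2.3690318331

-2.369032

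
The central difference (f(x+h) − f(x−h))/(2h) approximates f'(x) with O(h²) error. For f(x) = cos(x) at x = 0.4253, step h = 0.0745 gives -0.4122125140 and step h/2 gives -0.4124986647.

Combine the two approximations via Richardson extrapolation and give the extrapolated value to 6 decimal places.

-0.412594

Leading term ∝ h^2; use weight 4 = 2^2.
4*(-0.4124986647) − (-0.4122125140) = -1.2377821448
Extrapolated: (-1.2377821448) / 3 = -0.4125940483
Gap between inputs: 2.862e-04; correction applied: −0.0000953836.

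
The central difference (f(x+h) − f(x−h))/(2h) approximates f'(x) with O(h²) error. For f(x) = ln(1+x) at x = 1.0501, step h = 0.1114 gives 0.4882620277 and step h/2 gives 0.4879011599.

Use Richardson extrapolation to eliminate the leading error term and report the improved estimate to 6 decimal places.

0.487781

r = 2, so 2^r = 4.
4 × 0.4879011599 = 1.9516046396; 1.9516046396 − 0.4882620277 = 1.4633426119
1.4633426119 ÷ 3 = 0.4877808706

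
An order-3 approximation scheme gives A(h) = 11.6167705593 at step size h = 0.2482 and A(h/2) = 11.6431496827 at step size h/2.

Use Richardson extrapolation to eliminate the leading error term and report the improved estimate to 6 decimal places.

11.646918

Order 3 gives 2^r = 8 and 2^r − 1 = 7.
8*11.6431496827 − 11.6167705593 = 81.5284269023
R = 81.5284269023/7 = 11.6469181289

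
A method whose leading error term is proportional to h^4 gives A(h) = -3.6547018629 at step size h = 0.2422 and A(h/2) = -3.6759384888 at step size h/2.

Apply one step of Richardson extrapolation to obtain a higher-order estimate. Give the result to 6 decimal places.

-3.677354

The method has order 4: 2^4 = 16.
2^4*A(h/2) = -58.8150158208; minus A(h) gives -55.1603139579.
Divide by 2^4 − 1 = 15.
Extrapolated: (-55.1603139579) / 15 = -3.6773542639
Shift from A(h/2): −0.0014157751.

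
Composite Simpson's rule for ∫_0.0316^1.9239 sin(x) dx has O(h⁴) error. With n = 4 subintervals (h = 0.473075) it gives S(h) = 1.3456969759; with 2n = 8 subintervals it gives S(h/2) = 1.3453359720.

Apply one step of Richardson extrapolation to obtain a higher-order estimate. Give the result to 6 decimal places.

1.345312

The method has order 4: 2^4 = 16.
16·1.3453359720 = 21.5253755520; 21.5253755520 − 1.3456969759 = 20.1796785761
Extrapolated: 20.1796785761 / 15 = 1.3453119051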